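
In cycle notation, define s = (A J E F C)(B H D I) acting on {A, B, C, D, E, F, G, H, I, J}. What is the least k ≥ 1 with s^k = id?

The disjoint cycles have lengths 5, 4, 1.
The order is lcm(5, 4) = 20.

20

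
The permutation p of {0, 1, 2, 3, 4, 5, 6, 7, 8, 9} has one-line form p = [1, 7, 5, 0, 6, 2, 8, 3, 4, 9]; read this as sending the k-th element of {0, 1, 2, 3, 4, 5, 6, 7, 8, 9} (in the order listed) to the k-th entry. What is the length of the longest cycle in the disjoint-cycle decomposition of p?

4

Decomposing into disjoint cycles gives (0, 1, 7, 3)(2, 5)(4, 6, 8); the longest has length 4.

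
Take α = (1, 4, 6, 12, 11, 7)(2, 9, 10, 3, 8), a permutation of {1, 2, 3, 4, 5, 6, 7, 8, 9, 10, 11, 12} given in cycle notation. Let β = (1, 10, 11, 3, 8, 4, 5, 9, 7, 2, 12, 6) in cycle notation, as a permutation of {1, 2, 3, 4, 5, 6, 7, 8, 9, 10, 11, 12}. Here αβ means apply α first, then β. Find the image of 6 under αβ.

First apply α: α(6) = 12, then β(12) = 6. Thus (αβ)(6) = 6.

6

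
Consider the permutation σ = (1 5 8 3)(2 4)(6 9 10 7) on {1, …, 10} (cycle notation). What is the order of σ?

4

The cycle type of σ is (4, 4, 2).
The order of σ is the least common multiple of its cycle lengths: lcm(4, 4, 2) = 4.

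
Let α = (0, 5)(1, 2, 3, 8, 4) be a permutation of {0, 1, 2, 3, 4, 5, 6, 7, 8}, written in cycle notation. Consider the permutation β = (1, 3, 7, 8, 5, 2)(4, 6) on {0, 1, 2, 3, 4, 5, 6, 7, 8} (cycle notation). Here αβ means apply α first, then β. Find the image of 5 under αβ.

α(5) = 0, then β(0) = 0; composing gives (αβ)(5) = 0.

0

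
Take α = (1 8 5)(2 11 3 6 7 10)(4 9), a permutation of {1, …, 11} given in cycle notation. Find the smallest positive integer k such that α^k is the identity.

6

The disjoint cycles have lengths 6, 3, 2.
The order is lcm(6, 3, 2) = 6.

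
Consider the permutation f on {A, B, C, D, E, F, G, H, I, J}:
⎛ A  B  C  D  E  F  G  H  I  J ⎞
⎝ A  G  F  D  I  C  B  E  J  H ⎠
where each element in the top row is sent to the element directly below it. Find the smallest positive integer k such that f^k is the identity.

Decomposing into disjoint cycles gives cycle lengths 4, 2, 2, 1, 1.
The order is lcm(4, 2, 2) = 4.

4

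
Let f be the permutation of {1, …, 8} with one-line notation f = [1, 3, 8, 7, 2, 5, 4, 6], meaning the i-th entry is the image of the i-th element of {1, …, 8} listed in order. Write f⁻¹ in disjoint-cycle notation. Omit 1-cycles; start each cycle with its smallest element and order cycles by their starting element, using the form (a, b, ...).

First write f in disjoint cycles: (2, 3, 8, 6, 5)(4, 7).
The inverse reverses every cycle; in canonical form, f⁻¹ = (2, 5, 6, 8, 3)(4, 7).

(2, 5, 6, 8, 3)(4, 7)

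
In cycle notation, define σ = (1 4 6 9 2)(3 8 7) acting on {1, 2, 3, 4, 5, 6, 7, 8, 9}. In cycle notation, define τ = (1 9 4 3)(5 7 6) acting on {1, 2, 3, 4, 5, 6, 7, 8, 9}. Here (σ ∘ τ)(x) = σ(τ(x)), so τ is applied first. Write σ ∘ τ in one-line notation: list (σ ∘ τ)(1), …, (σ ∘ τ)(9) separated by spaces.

2 1 4 8 3 5 9 7 6

Chase each element through τ then σ: 1 → 9 → 2; 2 → 2 → 1; 3 → 1 → 4; 4 → 3 → 8; 5 → 7 → 3; 6 → 5 → 5; 7 → 6 → 9; 8 → 8 → 7; 9 → 4 → 6.
So σ ∘ τ in one-line form is 2 1 4 8 3 5 9 7 6.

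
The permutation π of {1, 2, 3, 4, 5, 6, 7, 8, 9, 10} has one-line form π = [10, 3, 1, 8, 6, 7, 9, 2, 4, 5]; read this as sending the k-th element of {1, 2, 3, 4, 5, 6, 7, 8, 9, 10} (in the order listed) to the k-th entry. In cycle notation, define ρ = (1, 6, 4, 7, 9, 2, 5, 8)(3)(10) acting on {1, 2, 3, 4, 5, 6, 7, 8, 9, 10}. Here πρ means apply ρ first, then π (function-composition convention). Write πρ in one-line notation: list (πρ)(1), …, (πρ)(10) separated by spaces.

7 6 1 9 2 8 4 10 3 5

(πρ)(x) = π(ρ(x)). Computing each image: π(ρ(1)) = π(6) = 7, π(ρ(2)) = π(5) = 6, π(ρ(3)) = π(3) = 1, π(ρ(4)) = π(7) = 9, π(ρ(5)) = π(8) = 2, π(ρ(6)) = π(4) = 8, π(ρ(7)) = π(9) = 4, π(ρ(8)) = π(1) = 10, π(ρ(9)) = π(2) = 3, π(ρ(10)) = π(10) = 5.
Hence πρ = [7 6 1 9 2 8 4 10 3 5].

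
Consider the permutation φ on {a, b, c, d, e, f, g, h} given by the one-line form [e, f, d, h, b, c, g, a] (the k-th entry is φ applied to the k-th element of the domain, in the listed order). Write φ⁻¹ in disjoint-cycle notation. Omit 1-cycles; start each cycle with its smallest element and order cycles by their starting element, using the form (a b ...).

The cycle decomposition of φ is (a e b f c d h).
The inverse reverses every cycle; in canonical form, φ⁻¹ = (a h d c f b e).

(a h d c f b e)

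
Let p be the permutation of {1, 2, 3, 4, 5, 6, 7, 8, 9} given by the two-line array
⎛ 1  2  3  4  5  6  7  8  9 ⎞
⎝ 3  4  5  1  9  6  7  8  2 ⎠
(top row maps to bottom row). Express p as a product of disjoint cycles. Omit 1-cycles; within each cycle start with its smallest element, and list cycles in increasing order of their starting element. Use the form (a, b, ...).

Iterating p from 1 gives 1 → 3 → 5 → 9 → 2 → 4 → 1; that is the 6-cycle (1, 3, 5, 9, 2, 4).
Repeating from the next unused element and collecting all non-trivial cycles gives (1, 3, 5, 9, 2, 4).

(1, 3, 5, 9, 2, 4)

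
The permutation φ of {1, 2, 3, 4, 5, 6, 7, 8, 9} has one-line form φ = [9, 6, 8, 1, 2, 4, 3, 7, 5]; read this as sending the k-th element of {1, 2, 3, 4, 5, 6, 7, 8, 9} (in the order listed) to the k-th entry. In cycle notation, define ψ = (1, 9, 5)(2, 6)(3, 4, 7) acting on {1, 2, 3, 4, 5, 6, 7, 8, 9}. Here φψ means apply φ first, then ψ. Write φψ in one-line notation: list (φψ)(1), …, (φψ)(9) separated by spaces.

5 2 8 9 6 7 4 3 1

Chase each element through φ then ψ: 1 → 9 → 5; 2 → 6 → 2; 3 → 8 → 8; 4 → 1 → 9; 5 → 2 → 6; 6 → 4 → 7; 7 → 3 → 4; 8 → 7 → 3; 9 → 5 → 1.
So φψ in one-line form is 5 2 8 9 6 7 4 3 1.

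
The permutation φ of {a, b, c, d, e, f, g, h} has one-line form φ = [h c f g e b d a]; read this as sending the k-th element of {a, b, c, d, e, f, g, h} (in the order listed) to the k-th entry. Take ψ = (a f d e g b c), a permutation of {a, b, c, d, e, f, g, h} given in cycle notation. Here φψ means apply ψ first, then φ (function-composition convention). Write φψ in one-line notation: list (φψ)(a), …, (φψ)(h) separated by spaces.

(φψ)(x) = φ(ψ(x)). Computing each image: φ(ψ(a)) = φ(f) = b, φ(ψ(b)) = φ(c) = f, φ(ψ(c)) = φ(a) = h, φ(ψ(d)) = φ(e) = e, φ(ψ(e)) = φ(g) = d, φ(ψ(f)) = φ(d) = g, φ(ψ(g)) = φ(b) = c, φ(ψ(h)) = φ(h) = a.
Hence φψ = [b f h e d g c a].

b f h e d g c a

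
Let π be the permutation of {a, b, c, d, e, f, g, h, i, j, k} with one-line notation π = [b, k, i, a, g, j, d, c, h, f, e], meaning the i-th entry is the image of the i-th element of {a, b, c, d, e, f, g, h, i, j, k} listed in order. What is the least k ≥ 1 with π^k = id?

6

Writing π as disjoint cycles, the cycle lengths are 6, 3, 2.
The order is lcm(6, 3, 2) = 6.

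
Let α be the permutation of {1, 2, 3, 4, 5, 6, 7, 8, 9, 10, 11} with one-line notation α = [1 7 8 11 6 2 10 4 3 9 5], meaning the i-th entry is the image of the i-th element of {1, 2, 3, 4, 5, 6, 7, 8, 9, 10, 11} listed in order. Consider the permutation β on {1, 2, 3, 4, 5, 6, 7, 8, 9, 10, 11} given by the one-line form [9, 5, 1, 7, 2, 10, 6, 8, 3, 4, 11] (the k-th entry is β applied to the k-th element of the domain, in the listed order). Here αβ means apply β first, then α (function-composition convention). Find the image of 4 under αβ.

10

First apply β: β(4) = 7, then α(7) = 10. Thus (αβ)(4) = 10.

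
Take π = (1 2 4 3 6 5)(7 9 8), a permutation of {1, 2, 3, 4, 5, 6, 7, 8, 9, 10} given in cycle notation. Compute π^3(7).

7 lies in the 3-cycle (7 9 8).
Since the cycle has length 3, π^3 acts on it the same as π^0 (3 mod 3 = 0).
So π^3(7) = 7.

7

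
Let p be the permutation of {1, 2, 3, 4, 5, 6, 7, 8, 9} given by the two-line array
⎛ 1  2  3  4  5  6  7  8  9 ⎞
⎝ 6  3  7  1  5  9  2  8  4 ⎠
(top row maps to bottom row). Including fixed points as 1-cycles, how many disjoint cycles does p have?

The cycle decomposition is (1 6 9 4)(2 3 7)(5)(8), which has 4 cycles (counting 1-cycles).

4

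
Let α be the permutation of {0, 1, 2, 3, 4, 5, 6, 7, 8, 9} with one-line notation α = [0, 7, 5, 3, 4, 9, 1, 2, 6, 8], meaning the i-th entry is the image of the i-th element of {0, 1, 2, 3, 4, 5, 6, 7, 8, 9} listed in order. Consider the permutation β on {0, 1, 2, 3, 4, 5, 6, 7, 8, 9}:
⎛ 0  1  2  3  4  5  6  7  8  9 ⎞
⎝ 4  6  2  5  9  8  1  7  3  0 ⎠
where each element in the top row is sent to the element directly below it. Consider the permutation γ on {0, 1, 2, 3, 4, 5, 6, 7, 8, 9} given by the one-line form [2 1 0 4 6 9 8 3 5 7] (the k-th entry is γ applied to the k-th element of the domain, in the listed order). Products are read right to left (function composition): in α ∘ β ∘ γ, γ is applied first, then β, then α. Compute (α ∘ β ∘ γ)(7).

(α ∘ β ∘ γ)(7) = α(β(γ(7))). γ(7) = 3, then β(3) = 5, then α(5) = 9, so the result is 9.

9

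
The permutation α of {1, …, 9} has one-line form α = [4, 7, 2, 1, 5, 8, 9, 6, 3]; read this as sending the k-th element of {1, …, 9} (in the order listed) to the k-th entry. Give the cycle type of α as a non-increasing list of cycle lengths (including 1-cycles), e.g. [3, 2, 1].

[4, 2, 2, 1]

The disjoint cycles are (1, 4)(2, 7, 9, 3)(5)(6, 8), with lengths 4, 2, 2, 1 in non-increasing order.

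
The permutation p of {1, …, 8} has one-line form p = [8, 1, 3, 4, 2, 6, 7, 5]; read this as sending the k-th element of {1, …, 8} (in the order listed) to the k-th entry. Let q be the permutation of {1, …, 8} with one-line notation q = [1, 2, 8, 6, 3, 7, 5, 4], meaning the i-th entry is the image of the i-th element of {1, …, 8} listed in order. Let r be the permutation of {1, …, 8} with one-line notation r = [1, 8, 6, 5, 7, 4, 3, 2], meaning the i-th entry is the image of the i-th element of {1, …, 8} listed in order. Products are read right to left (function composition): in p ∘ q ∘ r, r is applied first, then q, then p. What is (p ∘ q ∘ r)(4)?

(p ∘ q ∘ r)(4) = p(q(r(4))). r(4) = 5, then q(5) = 3, then p(3) = 3, so the result is 3.

3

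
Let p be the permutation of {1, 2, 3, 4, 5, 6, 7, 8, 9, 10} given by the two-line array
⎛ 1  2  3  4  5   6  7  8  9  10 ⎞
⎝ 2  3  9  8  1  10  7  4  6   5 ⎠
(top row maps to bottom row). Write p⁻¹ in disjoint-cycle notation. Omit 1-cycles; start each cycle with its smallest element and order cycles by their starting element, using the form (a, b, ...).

(1, 5, 10, 6, 9, 3, 2)(4, 8)

The cycle decomposition of p is (1, 2, 3, 9, 6, 10, 5)(4, 8).
Reversing each cycle (and rotating so the smallest element leads) gives p⁻¹ = (1, 5, 10, 6, 9, 3, 2)(4, 8).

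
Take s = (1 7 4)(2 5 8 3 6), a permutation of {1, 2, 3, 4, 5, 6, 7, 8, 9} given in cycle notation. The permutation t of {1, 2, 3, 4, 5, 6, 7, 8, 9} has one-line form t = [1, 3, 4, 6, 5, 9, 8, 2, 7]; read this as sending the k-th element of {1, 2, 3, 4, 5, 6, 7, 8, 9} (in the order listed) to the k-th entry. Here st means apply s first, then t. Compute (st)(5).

2

First apply s: s(5) = 8, then t(8) = 2. Thus (st)(5) = 2.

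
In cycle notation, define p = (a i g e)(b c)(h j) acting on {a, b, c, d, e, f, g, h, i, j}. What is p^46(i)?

i lies in the 4-cycle (a i g e).
Since the cycle has length 4, p^46 acts on it the same as p^2 (46 mod 4 = 2).
Stepping 2 places around the cycle: i → g → e.

e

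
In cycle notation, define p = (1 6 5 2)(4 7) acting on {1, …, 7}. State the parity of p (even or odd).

even

The cycle lengths are 4, 2, 1.
A cycle of length ℓ contributes ℓ−1 transpositions, so p is a product of 3 + 1 = 4 transpositions — even.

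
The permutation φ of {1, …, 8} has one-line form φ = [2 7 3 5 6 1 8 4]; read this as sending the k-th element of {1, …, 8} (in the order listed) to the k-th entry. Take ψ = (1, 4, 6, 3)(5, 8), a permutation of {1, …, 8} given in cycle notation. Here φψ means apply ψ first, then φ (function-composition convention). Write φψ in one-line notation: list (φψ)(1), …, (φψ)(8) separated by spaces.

5 7 2 1 4 3 8 6

For each element, apply ψ then φ: 1 → 4 → 5; 2 → 2 → 7; 3 → 1 → 2; 4 → 6 → 1; 5 → 8 → 4; 6 → 3 → 3; 7 → 7 → 8; 8 → 5 → 6.
So φψ in one-line form is 5 7 2 1 4 3 8 6.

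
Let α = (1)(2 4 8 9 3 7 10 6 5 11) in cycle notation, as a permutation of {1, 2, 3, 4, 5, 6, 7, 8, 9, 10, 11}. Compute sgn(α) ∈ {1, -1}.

-1

The cycle lengths are 10, 1.
A cycle is odd iff its length is even; α has 1 even-length cycle, so sgn(α) = (−1)^1 and α is odd.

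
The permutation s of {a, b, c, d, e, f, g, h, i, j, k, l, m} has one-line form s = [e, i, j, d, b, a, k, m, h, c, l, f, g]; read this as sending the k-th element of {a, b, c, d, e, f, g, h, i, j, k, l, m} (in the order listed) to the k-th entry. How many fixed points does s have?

1

The fixed points (elements with s(x) = x) are {d}, so there is 1.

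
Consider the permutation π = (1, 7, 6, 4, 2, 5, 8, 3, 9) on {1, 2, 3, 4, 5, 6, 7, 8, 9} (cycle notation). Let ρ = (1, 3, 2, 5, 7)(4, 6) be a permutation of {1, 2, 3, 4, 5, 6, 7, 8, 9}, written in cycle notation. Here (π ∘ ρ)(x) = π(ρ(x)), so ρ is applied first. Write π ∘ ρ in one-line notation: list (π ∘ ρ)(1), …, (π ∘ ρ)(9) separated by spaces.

(π ∘ ρ)(x) = π(ρ(x)). Computing each image: π(ρ(1)) = π(3) = 9, π(ρ(2)) = π(5) = 8, π(ρ(3)) = π(2) = 5, π(ρ(4)) = π(6) = 4, π(ρ(5)) = π(7) = 6, π(ρ(6)) = π(4) = 2, π(ρ(7)) = π(1) = 7, π(ρ(8)) = π(8) = 3, π(ρ(9)) = π(9) = 1.
Hence π ∘ ρ = [9 8 5 4 6 2 7 3 1].

9 8 5 4 6 2 7 3 1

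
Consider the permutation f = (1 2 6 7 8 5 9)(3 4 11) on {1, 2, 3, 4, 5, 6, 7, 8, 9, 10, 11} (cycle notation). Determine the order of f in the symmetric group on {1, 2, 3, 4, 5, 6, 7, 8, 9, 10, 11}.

21

The cycle type of f is (7, 3, 1).
Since disjoint cycles commute, ord(f) = lcm(7, 3) = 21.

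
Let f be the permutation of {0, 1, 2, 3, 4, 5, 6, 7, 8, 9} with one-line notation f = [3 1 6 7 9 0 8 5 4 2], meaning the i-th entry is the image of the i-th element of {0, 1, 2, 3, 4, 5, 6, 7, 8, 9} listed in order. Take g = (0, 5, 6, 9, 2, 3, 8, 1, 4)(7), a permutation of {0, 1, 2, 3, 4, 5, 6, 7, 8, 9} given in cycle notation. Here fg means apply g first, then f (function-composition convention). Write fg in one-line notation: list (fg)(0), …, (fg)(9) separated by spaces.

(fg)(x) = f(g(x)). Computing each image: f(g(0)) = f(5) = 0, f(g(1)) = f(4) = 9, f(g(2)) = f(3) = 7, f(g(3)) = f(8) = 4, f(g(4)) = f(0) = 3, f(g(5)) = f(6) = 8, f(g(6)) = f(9) = 2, f(g(7)) = f(7) = 5, f(g(8)) = f(1) = 1, f(g(9)) = f(2) = 6.
Hence fg = [0 9 7 4 3 8 2 5 1 6].

0 9 7 4 3 8 2 5 1 6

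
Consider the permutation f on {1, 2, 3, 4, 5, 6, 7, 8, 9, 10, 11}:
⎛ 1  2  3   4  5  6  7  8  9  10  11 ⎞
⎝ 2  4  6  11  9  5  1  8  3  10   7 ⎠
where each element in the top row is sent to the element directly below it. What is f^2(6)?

Tracing 6 → 5 → … returns to 6 after 4 steps, so 6 lies in a 4-cycle (3 6 5 9).
Advancing 2 steps from 6: 6 → 5 → 9.

9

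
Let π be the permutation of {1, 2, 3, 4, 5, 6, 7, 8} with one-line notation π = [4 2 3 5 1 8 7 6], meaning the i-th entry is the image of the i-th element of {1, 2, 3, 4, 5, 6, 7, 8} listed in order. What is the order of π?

Writing π as disjoint cycles, the cycle lengths are 3, 2, 1, 1, 1.
Since disjoint cycles commute, ord(π) = lcm(3, 2) = 6.

6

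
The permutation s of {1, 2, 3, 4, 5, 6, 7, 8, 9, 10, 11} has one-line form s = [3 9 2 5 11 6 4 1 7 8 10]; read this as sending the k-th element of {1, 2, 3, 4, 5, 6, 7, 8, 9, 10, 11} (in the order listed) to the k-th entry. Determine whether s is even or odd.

odd

In disjoint-cycle form the cycle lengths are 10, 1.
A cycle of length ℓ contributes ℓ−1 transpositions, so s is a product of 9 transpositions — odd.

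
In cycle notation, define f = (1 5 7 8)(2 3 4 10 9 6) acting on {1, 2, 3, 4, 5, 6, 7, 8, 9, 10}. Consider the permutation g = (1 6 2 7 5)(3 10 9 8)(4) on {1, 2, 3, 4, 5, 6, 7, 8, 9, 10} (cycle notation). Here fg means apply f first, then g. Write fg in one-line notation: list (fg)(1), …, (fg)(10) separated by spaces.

1 10 4 9 5 7 3 6 2 8

(fg)(x) = g(f(x)). Computing each image: g(f(1)) = g(5) = 1, g(f(2)) = g(3) = 10, g(f(3)) = g(4) = 4, g(f(4)) = g(10) = 9, g(f(5)) = g(7) = 5, g(f(6)) = g(2) = 7, g(f(7)) = g(8) = 3, g(f(8)) = g(1) = 6, g(f(9)) = g(6) = 2, g(f(10)) = g(9) = 8.
Hence fg = [1 10 4 9 5 7 3 6 2 8].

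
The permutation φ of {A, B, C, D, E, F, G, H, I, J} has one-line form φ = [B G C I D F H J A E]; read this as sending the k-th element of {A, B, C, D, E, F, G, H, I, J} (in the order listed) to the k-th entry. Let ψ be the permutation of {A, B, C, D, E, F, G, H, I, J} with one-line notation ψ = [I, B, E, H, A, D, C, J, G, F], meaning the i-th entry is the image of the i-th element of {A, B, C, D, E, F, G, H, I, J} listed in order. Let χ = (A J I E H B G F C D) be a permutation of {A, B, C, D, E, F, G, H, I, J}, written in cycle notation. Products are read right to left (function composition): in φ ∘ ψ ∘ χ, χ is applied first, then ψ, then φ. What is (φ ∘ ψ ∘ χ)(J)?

H

Chase J: χ(J) = I; ψ(I) = G; φ(G) = H. Hence (φ ∘ ψ ∘ χ)(J) = H.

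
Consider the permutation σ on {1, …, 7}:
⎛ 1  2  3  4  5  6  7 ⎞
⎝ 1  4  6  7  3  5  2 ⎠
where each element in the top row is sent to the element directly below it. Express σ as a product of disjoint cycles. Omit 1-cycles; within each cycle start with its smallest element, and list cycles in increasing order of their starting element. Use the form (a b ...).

From 2: 2 → 4 → 7 → 2, closing the cycle (2 4 7).
Continuing from each remaining unvisited element yields (2 4 7)(3 6 5).

(2 4 7)(3 6 5)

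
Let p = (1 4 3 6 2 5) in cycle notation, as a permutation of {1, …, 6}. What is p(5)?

5 appears in (1 4 3 6 2 5); the next entry (wrapping around) is 1.

1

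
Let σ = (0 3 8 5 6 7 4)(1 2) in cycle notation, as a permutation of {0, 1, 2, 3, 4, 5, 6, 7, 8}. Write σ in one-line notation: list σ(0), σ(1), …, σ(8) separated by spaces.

Each element maps to the next entry in its cycle (wrapping to the front): 0→3, 1→2, 2→1, 3→8, 4→0, 5→6, 6→7, 7→4, 8→5.
Listing these in domain order gives 3 2 1 8 0 6 7 4 5.

3 2 1 8 0 6 7 4 5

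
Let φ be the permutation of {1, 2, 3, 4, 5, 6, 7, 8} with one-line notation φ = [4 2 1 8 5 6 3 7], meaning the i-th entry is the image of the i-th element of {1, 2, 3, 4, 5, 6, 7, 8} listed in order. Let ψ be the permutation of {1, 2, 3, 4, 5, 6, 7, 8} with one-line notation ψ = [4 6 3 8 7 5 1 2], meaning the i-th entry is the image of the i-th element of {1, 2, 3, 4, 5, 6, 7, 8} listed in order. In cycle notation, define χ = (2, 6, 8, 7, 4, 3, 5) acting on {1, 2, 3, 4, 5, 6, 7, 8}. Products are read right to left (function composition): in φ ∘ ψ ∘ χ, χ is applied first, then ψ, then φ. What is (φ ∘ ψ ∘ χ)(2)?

5

Chase 2: χ(2) = 6; ψ(6) = 5; φ(5) = 5. Hence (φ ∘ ψ ∘ χ)(2) = 5.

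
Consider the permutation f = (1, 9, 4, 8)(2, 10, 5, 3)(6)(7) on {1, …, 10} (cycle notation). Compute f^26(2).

5

2 lies in the 4-cycle (2, 10, 5, 3).
Powers repeat with period 4 on this cycle, and 26 mod 4 = 2, so f^26(2) = f^2(2).
Stepping 2 places around the cycle: 2 → 10 → 5.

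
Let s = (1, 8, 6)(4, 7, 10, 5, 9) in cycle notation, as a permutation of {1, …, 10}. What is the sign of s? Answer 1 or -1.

1

The cycle lengths are 5, 3, 1, 1.
A cycle of length ℓ contributes ℓ−1 transpositions, so s is a product of 4 + 2 = 6 transpositions — even.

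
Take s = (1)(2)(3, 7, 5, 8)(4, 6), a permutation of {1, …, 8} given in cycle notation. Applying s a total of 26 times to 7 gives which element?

8

7 lies in the 4-cycle (3, 7, 5, 8).
On a 4-cycle, s^4 is the identity, so s^26 = s^2 there (26 ≡ 2 mod 4).
Advancing 2 steps from 7: 7 → 5 → 8.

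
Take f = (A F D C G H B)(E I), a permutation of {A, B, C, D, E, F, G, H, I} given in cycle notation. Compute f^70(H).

H lies in the 7-cycle (A F D C G H B).
Since the cycle has length 7, f^70 acts on it the same as f^0 (70 mod 7 = 0).
So f^70(H) = H.

H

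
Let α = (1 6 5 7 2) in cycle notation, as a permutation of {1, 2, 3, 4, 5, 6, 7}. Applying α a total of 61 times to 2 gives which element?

2 lies in the 5-cycle (1 6 5 7 2).
Since the cycle has length 5, α^61 acts on it the same as α^1 (61 mod 5 = 1).
Advancing 1 step from 2: 2 → 1.

1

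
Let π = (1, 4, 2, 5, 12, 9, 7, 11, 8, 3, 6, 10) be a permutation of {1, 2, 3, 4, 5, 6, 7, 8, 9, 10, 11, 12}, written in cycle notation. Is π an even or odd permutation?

The cycle lengths are 12.
A cycle is odd iff its length is even; π has 1 even-length cycle, so sgn(π) = (−1)^1 and π is odd.

odd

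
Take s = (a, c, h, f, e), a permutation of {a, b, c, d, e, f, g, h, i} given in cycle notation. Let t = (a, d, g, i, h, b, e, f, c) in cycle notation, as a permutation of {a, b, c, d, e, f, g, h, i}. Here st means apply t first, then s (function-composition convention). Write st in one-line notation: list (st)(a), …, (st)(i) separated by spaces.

Chase each element through t then s: a → d → d; b → e → a; c → a → c; d → g → g; e → f → e; f → c → h; g → i → i; h → b → b; i → h → f.
Collecting the images, st = [d a c g e h i b f].

d a c g e h i b f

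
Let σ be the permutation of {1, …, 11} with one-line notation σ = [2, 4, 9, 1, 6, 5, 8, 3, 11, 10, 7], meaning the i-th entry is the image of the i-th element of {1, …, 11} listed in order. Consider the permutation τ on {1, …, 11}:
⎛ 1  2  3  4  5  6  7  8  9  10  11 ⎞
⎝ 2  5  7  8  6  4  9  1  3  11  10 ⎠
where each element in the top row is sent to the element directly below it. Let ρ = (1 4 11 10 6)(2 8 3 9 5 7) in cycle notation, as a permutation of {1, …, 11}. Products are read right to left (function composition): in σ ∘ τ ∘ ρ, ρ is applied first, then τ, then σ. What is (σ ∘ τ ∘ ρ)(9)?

5

Apply the permutations in order: ρ(9) = 5, then τ(5) = 6, then σ(6) = 5. So (σ ∘ τ ∘ ρ)(9) = 5.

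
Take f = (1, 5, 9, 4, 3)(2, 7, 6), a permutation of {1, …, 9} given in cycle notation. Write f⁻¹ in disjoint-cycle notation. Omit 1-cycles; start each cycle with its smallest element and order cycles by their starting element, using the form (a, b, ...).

Inverting a permutation written in cycle notation just reverses the order within every cycle.
Reversing each cycle of f and rotating so the smallest element leads gives (1, 3, 4, 9, 5)(2, 6, 7).

(1, 3, 4, 9, 5)(2, 6, 7)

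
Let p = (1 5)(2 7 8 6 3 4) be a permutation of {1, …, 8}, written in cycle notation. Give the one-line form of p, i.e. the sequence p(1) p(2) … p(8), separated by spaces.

5 7 4 2 1 3 8 6

Reading each image from the cycles: 1↦5, 2↦7, 3↦4, 4↦2, 5↦1, 6↦3, 7↦8, 8↦6.
So the one-line form is 5 7 4 2 1 3 8 6.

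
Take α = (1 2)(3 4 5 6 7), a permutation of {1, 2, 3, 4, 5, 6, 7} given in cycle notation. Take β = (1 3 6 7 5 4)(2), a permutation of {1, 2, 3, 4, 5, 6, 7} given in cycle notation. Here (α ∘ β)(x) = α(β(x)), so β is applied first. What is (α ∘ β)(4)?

2

First apply β: β(4) = 1, then α(1) = 2. Thus (α ∘ β)(4) = 2.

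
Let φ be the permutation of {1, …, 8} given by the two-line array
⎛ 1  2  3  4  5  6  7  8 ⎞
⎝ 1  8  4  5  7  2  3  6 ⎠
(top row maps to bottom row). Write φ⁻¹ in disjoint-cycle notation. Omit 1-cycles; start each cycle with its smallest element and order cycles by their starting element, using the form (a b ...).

The cycle decomposition of φ is (2 8 6)(3 4 5 7).
The inverse reverses every cycle; in canonical form, φ⁻¹ = (2 6 8)(3 7 5 4).

(2 6 8)(3 7 5 4)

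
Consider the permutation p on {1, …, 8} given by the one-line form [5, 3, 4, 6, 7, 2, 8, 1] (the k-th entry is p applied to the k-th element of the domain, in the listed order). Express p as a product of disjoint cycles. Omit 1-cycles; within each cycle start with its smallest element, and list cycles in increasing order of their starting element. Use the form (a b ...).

(1 5 7 8)(2 3 4 6)

Start at 1 and follow images: 1 → 5 → 7 → 8 → 1, giving the cycle (1 5 7 8).
Continuing from each remaining unvisited element yields (1 5 7 8)(2 3 4 6).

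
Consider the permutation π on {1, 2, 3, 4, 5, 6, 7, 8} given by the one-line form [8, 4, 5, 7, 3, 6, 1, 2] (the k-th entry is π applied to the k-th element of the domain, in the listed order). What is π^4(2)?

Tracing 2 → 4 → … returns to 2 after 5 steps, so 2 lies in a 5-cycle (1, 8, 2, 4, 7).
Stepping 4 places around the cycle: 2 → 4 → 7 → 1 → 8.

8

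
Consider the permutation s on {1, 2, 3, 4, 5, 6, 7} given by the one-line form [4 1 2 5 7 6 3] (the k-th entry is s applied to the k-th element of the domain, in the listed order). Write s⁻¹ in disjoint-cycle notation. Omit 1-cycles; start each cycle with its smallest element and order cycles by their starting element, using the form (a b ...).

(1 2 3 7 5 4)

First write s in disjoint cycles: (1 4 5 7 3 2).
Reversing each cycle (and rotating so the smallest element leads) gives s⁻¹ = (1 2 3 7 5 4).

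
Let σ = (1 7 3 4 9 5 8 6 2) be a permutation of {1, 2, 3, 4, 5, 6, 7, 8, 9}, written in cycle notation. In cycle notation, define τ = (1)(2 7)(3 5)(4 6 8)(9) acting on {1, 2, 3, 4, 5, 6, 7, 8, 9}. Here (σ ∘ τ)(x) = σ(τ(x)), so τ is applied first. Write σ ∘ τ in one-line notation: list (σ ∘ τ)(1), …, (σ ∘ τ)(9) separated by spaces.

Chase each element through τ then σ: 1 → 1 → 7; 2 → 7 → 3; 3 → 5 → 8; 4 → 6 → 2; 5 → 3 → 4; 6 → 8 → 6; 7 → 2 → 1; 8 → 4 → 9; 9 → 9 → 5.
So σ ∘ τ in one-line form is 7 3 8 2 4 6 1 9 5.

7 3 8 2 4 6 1 9 5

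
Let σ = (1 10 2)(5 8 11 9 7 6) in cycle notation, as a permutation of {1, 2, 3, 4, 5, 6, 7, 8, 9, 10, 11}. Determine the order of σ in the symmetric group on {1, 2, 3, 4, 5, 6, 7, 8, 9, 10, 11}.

The disjoint cycles have lengths 6, 3, 1, 1.
The order of σ is the least common multiple of its cycle lengths: lcm(6, 3) = 6.

6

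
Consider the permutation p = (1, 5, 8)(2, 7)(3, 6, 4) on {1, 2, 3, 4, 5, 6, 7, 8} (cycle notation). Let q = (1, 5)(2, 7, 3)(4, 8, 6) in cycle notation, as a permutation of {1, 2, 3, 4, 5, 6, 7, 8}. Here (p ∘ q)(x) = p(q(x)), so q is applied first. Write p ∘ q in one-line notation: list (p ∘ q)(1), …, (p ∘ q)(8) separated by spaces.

Chase each element through q then p: 1 → 5 → 8; 2 → 7 → 2; 3 → 2 → 7; 4 → 8 → 1; 5 → 1 → 5; 6 → 4 → 3; 7 → 3 → 6; 8 → 6 → 4.
Collecting the images, p ∘ q = [8 2 7 1 5 3 6 4].

8 2 7 1 5 3 6 4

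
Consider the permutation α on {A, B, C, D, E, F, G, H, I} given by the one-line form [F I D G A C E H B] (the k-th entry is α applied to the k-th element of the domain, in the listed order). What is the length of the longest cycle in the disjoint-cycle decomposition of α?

Decomposing into disjoint cycles gives (A, F, C, D, G, E)(B, I); the longest has length 6.

6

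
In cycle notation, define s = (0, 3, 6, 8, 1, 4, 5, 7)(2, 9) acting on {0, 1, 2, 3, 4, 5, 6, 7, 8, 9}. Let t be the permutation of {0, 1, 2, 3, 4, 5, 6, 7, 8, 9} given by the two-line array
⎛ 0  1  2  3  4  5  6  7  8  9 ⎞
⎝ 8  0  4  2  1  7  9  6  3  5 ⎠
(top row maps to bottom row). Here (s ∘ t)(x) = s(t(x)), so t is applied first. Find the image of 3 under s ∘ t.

9

t(3) = 2, then s(2) = 9; composing gives (s ∘ t)(3) = 9.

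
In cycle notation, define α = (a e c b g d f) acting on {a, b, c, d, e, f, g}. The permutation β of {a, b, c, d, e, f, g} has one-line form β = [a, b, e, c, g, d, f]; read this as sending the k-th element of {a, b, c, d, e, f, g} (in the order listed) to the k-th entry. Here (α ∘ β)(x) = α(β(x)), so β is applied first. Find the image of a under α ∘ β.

e

(α ∘ β)(a) = α(β(a)). β(a) = a, then α(a) = e. So (α ∘ β)(a) = e.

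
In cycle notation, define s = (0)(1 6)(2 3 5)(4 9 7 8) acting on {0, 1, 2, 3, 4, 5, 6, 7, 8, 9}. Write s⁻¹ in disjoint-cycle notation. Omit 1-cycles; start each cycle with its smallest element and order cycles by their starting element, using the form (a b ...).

If s sends a → b within a cycle, s⁻¹ sends b → a; equivalently, reverse each cycle.
After reversing and putting each cycle's least element first, s⁻¹ = (1 6)(2 5 3)(4 8 7 9).

(1 6)(2 5 3)(4 8 7 9)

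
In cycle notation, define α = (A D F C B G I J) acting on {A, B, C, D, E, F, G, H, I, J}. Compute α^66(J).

J lies in the 8-cycle (A D F C B G I J).
Since the cycle has length 8, α^66 acts on it the same as α^2 (66 mod 8 = 2).
Stepping 2 places around the cycle: J → A → D.

D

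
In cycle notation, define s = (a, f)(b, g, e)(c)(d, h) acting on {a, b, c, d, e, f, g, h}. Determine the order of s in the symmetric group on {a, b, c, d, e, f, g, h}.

The cycle type of s is (3, 2, 2, 1).
The order is lcm(3, 2, 2) = 6.

6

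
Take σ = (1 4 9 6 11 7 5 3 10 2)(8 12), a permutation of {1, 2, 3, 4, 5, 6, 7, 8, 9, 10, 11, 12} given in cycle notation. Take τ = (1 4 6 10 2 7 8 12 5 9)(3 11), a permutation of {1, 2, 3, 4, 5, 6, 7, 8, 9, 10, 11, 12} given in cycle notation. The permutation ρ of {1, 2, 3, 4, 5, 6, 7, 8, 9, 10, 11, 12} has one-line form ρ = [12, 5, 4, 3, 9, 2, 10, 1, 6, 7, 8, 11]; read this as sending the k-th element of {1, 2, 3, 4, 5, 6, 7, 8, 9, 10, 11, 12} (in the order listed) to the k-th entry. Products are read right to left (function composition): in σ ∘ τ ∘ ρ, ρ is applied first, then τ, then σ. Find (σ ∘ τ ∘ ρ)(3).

Chase 3: ρ(3) = 4; τ(4) = 6; σ(6) = 11. Hence (σ ∘ τ ∘ ρ)(3) = 11.

11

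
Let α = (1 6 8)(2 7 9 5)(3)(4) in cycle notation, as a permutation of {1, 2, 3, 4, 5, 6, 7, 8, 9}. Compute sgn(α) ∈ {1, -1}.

-1

The cycle lengths are 4, 3, 1, 1.
A cycle is odd iff its length is even; α has 1 even-length cycle, so sgn(α) = (−1)^1 and α is odd.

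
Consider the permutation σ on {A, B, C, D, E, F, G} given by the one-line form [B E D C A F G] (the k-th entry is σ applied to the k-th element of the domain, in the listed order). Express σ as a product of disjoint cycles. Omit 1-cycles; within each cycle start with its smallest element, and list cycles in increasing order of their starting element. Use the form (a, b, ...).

(A, B, E)(C, D)

Start at A and follow images: A → B → E → A, giving the cycle (A, B, E).
Continuing from each remaining unvisited element yields (A, B, E)(C, D).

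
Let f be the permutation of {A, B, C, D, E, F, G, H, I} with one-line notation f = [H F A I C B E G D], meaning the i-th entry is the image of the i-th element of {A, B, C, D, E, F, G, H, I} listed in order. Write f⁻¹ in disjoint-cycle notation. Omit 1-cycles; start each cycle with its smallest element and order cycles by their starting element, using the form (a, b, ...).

(A, C, E, G, H)(B, F)(D, I)

The cycle decomposition of f is (A, H, G, E, C)(B, F)(D, I).
The inverse reverses every cycle; in canonical form, f⁻¹ = (A, C, E, G, H)(B, F)(D, I).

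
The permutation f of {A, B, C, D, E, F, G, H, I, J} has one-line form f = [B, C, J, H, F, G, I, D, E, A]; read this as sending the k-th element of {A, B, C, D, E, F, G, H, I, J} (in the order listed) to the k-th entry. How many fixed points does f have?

No element satisfies f(x) = x, so there are 0 fixed points.

0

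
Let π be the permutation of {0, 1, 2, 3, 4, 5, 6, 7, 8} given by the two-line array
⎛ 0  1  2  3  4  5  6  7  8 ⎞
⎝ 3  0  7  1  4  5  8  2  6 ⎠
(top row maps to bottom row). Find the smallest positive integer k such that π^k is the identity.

6

Writing π as disjoint cycles, the cycle lengths are 3, 2, 2, 1, 1.
Since disjoint cycles commute, ord(π) = lcm(3, 2, 2) = 6.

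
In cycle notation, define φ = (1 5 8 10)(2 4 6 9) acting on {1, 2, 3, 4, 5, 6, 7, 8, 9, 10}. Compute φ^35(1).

10

1 lies in the 4-cycle (1 5 8 10).
On a 4-cycle, φ^4 is the identity, so φ^35 = φ^3 there (35 ≡ 3 mod 4).
Advancing 3 steps from 1: 1 → 5 → 8 → 10.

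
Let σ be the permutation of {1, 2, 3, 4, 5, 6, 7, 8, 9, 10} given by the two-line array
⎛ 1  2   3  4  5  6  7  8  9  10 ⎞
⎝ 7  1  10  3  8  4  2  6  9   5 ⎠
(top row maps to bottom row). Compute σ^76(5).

Tracing 5 → 8 → … returns to 5 after 6 steps, so 5 lies in a 6-cycle (3, 10, 5, 8, 6, 4).
On a 6-cycle, σ^6 is the identity, so σ^76 = σ^4 there (76 ≡ 4 mod 6).
Stepping 4 places around the cycle: 5 → 8 → 6 → 4 → 3.

3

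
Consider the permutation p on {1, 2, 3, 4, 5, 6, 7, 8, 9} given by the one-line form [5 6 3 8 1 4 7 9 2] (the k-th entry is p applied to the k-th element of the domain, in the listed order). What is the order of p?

10

The disjoint-cycle form of p has cycle lengths 5, 2, 1, 1.
Since disjoint cycles commute, ord(p) = lcm(5, 2) = 10.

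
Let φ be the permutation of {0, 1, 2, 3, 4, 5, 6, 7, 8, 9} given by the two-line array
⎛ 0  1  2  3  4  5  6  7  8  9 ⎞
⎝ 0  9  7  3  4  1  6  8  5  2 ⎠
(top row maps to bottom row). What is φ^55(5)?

1

Tracing 5 → 1 → … returns to 5 after 6 steps, so 5 lies in a 6-cycle (1, 9, 2, 7, 8, 5).
Powers repeat with period 6 on this cycle, and 55 mod 6 = 1, so φ^55(5) = φ^1(5).
Advancing 1 step from 5: 5 → 1.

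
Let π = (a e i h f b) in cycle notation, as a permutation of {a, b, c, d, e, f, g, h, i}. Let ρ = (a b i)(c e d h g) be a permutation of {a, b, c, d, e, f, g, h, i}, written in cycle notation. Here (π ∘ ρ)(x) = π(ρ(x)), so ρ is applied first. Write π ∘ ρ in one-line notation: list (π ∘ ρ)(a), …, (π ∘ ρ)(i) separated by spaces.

a h i f d b c g e

(π ∘ ρ)(x) = π(ρ(x)). Computing each image: π(ρ(a)) = π(b) = a, π(ρ(b)) = π(i) = h, π(ρ(c)) = π(e) = i, π(ρ(d)) = π(h) = f, π(ρ(e)) = π(d) = d, π(ρ(f)) = π(f) = b, π(ρ(g)) = π(c) = c, π(ρ(h)) = π(g) = g, π(ρ(i)) = π(a) = e.
Hence π ∘ ρ = [a h i f d b c g e].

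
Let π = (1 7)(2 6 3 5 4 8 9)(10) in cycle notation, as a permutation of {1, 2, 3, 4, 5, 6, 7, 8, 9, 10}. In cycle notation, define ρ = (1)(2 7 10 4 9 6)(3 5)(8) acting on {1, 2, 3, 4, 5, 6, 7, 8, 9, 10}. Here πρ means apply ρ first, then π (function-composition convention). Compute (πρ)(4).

ρ(4) = 9, then π(9) = 2; composing gives (πρ)(4) = 2.

2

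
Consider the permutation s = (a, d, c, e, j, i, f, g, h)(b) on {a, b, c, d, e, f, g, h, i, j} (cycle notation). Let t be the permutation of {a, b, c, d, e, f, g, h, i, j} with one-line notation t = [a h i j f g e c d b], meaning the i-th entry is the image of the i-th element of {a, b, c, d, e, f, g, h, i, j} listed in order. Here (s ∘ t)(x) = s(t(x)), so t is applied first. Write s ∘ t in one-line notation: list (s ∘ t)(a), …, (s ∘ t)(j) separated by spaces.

(s ∘ t)(x) = s(t(x)). Computing each image: s(t(a)) = s(a) = d, s(t(b)) = s(h) = a, s(t(c)) = s(i) = f, s(t(d)) = s(j) = i, s(t(e)) = s(f) = g, s(t(f)) = s(g) = h, s(t(g)) = s(e) = j, s(t(h)) = s(c) = e, s(t(i)) = s(d) = c, s(t(j)) = s(b) = b.
Hence s ∘ t = [d a f i g h j e c b].

d a f i g h j e c b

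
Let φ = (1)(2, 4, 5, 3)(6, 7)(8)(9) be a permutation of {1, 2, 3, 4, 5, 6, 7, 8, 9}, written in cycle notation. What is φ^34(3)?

4

3 lies in the 4-cycle (2, 4, 5, 3).
On a 4-cycle, φ^4 is the identity, so φ^34 = φ^2 there (34 ≡ 2 mod 4).
Stepping 2 places around the cycle: 3 → 2 → 4.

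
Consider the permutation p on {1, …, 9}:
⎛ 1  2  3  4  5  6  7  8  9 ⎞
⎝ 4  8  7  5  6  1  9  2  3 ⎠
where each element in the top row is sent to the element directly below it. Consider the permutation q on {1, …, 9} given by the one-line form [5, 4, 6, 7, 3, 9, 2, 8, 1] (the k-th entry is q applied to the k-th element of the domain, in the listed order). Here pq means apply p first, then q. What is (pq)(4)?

3

(pq)(4) = q(p(4)). p(4) = 5, then q(5) = 3. So (pq)(4) = 3.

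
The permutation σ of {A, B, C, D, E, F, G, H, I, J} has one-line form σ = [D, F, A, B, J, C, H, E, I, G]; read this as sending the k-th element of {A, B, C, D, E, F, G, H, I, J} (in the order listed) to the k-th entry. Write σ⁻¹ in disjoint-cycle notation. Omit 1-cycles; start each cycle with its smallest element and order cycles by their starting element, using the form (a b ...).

(A C F B D)(E H G J)

First write σ in disjoint cycles: (A D B F C)(E J G H).
The inverse reverses every cycle; in canonical form, σ⁻¹ = (A C F B D)(E H G J).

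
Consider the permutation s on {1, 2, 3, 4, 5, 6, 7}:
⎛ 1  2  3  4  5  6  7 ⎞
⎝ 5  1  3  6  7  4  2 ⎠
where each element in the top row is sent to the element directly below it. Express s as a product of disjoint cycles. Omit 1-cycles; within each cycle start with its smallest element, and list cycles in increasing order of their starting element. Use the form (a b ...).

From 1: 1 → 5 → 7 → 2 → 1, closing the cycle (1 5 7 2).
Continuing from each remaining unvisited element yields (1 5 7 2)(4 6).

(1 5 7 2)(4 6)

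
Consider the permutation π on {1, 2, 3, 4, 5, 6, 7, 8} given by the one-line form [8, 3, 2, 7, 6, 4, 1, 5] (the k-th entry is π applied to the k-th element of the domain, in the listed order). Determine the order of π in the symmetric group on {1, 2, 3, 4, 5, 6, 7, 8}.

The disjoint-cycle form of π has cycle lengths 6, 2.
The order is lcm(6, 2) = 6.

6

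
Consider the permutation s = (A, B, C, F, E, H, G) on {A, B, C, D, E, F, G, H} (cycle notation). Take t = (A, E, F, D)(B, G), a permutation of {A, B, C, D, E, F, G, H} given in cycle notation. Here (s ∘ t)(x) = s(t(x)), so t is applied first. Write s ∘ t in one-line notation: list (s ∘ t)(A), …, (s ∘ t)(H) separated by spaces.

For each element, apply t then s: A → E → H; B → G → A; C → C → F; D → A → B; E → F → E; F → D → D; G → B → C; H → H → G.
So s ∘ t in one-line form is H A F B E D C G.

H A F B E D C G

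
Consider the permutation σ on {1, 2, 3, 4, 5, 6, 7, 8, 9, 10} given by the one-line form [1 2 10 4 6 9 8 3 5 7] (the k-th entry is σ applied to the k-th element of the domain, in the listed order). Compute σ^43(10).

Tracing 10 → 7 → … returns to 10 after 4 steps, so 10 lies in a 4-cycle (3 10 7 8).
Powers repeat with period 4 on this cycle, and 43 mod 4 = 3, so σ^43(10) = σ^3(10).
Advancing 3 steps from 10: 10 → 7 → 8 → 3.

3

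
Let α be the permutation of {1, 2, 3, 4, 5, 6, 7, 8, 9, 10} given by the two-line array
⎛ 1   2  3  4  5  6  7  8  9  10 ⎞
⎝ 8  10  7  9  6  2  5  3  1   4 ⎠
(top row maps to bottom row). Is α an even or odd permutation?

odd

In disjoint-cycle form the cycle lengths are 10.
A cycle of length ℓ contributes ℓ−1 transpositions, so α is a product of 9 transpositions — odd.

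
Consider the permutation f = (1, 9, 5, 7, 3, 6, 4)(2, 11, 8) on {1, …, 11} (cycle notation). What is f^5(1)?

1 lies in the 7-cycle (1, 9, 5, 7, 3, 6, 4).
Stepping 5 places around the cycle: 1 → 9 → 5 → 7 → 3 → 6.

6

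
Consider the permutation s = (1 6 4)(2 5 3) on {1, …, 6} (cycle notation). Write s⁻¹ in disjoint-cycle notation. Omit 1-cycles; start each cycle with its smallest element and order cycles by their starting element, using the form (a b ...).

(1 4 6)(2 3 5)

The inverse reverses each cycle.
After reversing and putting each cycle's least element first, s⁻¹ = (1 4 6)(2 3 5).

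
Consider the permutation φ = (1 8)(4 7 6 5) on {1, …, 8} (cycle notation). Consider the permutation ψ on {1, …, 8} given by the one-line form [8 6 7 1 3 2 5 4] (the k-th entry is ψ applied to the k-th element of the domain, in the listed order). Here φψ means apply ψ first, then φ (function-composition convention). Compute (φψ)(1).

(φψ)(1) = φ(ψ(1)). ψ(1) = 8, then φ(8) = 1. So (φψ)(1) = 1.

1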